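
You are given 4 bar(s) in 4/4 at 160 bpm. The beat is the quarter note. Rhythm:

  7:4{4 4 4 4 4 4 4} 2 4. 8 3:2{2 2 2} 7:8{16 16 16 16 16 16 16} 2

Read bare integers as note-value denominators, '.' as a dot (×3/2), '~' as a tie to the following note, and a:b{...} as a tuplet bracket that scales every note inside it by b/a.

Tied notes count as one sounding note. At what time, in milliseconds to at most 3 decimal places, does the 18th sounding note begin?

note 18 onset = 92/7b = 4928.571ms

1. 0.0ms @ 0 + 214.286ms (4/7)
2. 214.286ms @ 4/7 + 214.286ms (4/7)
3. 428.571ms @ 8/7 + 214.286ms (4/7)
4. 642.857ms @ 12/7 + 214.286ms (4/7)
5. 857.143ms @ 16/7 + 214.286ms (4/7)
6. 1071.429ms @ 20/7 + 214.286ms (4/7)
7. 1285.714ms @ 24/7 + 214.286ms (4/7)
8. 1500.0ms @ 4 + 750.0ms (2)
9. 2250.0ms @ 6 + 562.5ms (3/2)
10. 2812.5ms @ 15/2 + 187.5ms (1/2)
11. 3000.0ms @ 8 + 500.0ms (4/3)
12. 3500.0ms @ 28/3 + 500.0ms (4/3)
13. 4000.0ms @ 32/3 + 500.0ms (4/3)
14. 4500.0ms @ 12 + 107.143ms (2/7)
15. 4607.143ms @ 86/7 + 107.143ms (2/7)
16. 4714.286ms @ 88/7 + 107.143ms (2/7)
17. 4821.429ms @ 90/7 + 107.143ms (2/7)
18. 4928.571ms @ 92/7 + 107.143ms (2/7)
19. 5035.714ms @ 94/7 + 107.143ms (2/7)
20. 5142.857ms @ 96/7 + 107.143ms (2/7)
21. 5250.0ms @ 14 + 750.0ms (2)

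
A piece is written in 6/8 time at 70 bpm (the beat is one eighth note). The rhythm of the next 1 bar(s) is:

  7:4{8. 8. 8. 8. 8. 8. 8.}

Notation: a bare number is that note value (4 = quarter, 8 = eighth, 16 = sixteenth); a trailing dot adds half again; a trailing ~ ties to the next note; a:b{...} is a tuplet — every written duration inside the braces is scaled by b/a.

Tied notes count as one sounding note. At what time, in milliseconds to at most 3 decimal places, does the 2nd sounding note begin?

1. 0.0ms @ 0 + 734.694ms (6/7)
2. 734.694ms @ 6/7 + 734.694ms (6/7)
3. 1469.388ms @ 12/7 + 734.694ms (6/7)
4. 2204.082ms @ 18/7 + 734.694ms (6/7)
5. 2938.776ms @ 24/7 + 734.694ms (6/7)
6. 3673.469ms @ 30/7 + 734.694ms (6/7)
7. 4408.163ms @ 36/7 + 734.694ms (6/7)

note 2 onset = 6/7b = 734.694ms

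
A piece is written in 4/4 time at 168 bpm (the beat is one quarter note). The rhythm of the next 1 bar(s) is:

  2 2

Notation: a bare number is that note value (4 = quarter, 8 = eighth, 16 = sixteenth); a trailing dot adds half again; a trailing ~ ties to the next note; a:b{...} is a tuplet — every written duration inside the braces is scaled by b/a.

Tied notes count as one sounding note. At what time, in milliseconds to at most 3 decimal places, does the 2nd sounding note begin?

note 2 onset = 2b = 714.286ms

1. 0.0ms @ 0 + 714.286ms (2)
2. 714.286ms @ 2 + 714.286ms (2)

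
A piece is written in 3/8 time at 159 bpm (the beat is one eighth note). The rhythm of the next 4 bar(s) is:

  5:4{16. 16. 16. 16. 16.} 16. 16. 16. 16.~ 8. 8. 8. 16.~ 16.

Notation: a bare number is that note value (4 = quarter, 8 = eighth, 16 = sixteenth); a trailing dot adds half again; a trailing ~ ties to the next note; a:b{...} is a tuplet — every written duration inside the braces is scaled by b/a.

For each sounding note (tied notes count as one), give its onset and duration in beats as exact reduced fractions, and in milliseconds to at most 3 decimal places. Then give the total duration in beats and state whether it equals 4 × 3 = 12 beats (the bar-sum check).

1) 0.0ms=0b +226.415ms=3/5b
2) 226.415ms=3/5b +226.415ms=3/5b
3) 452.83ms=6/5b +226.415ms=3/5b
4) 679.245ms=9/5b +226.415ms=3/5b
5) 905.66ms=12/5b +226.415ms=3/5b
6) 1132.075ms=3b +283.019ms=3/4b
7) 1415.094ms=15/4b +283.019ms=3/4b
8) 1698.113ms=9/2b +283.019ms=3/4b
9) 1981.132ms=21/4b +849.057ms=9/4b
10) 2830.189ms=15/2b +566.038ms=3/2b
11) 3396.226ms=9b +566.038ms=3/2b
12) 3962.264ms=21/2b +566.038ms=3/2b
Σ=12b of 12 (159bpm 3/8) — PASS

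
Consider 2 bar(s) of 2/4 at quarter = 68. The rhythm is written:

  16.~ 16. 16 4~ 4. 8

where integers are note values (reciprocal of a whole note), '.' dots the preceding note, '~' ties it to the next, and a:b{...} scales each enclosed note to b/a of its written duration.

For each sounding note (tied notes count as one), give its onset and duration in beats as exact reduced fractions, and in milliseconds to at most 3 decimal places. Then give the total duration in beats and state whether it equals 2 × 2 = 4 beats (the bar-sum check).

1) 0.0ms=0b +661.765ms=3/4b
2) 661.765ms=3/4b +220.588ms=1/4b
3) 882.353ms=1b +2205.882ms=5/2b
4) 3088.235ms=7/2b +441.176ms=1/2b
Σ=4b of 4 (68bpm 2/4) — PASS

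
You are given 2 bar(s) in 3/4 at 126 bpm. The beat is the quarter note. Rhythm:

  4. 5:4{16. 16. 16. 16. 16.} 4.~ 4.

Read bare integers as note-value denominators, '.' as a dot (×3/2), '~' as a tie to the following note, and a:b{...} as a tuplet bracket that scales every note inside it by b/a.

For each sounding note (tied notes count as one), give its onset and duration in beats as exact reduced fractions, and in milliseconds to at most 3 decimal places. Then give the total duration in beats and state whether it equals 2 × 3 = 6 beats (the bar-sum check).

1) 0.0ms=0b +714.286ms=3/2b
2) 714.286ms=3/2b +142.857ms=3/10b
3) 857.143ms=9/5b +142.857ms=3/10b
4) 1000.0ms=21/10b +142.857ms=3/10b
5) 1142.857ms=12/5b +142.857ms=3/10b
6) 1285.714ms=27/10b +142.857ms=3/10b
7) 1428.571ms=3b +1428.571ms=3b
Σ=6b of 6 (126bpm 3/4) — PASS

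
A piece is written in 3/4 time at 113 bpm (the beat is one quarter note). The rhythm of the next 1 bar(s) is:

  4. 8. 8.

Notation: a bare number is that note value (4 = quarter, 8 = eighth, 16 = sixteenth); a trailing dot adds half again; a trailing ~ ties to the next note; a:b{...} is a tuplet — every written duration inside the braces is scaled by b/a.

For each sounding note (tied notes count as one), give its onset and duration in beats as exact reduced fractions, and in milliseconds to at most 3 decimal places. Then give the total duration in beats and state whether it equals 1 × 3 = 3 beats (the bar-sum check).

1) 0.0ms=0b +796.46ms=3/2b
2) 796.46ms=3/2b +398.23ms=3/4b
3) 1194.69ms=9/4b +398.23ms=3/4b
Σ=3b of 3 (113bpm 3/4) — PASS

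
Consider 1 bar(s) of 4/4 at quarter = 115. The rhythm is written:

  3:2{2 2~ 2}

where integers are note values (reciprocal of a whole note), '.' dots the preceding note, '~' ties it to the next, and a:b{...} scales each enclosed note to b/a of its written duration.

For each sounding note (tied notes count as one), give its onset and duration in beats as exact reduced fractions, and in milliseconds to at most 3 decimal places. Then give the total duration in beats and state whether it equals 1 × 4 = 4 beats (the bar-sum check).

1) 0.0ms=0b +695.652ms=4/3b
2) 695.652ms=4/3b +1391.304ms=8/3b
Σ=4b of 4 (115bpm 4/4) — PASS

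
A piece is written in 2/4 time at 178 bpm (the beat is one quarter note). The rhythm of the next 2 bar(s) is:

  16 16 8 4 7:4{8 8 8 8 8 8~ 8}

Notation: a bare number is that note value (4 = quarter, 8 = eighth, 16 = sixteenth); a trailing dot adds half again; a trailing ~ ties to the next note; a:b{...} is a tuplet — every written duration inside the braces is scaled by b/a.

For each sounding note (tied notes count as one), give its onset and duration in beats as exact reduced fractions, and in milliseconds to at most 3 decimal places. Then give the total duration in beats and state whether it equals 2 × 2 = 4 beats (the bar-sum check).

1) 0.0ms=0b +84.27ms=1/4b
2) 84.27ms=1/4b +84.27ms=1/4b
3) 168.539ms=1/2b +168.539ms=1/2b
4) 337.079ms=1b +337.079ms=1b
5) 674.157ms=2b +96.308ms=2/7b
6) 770.465ms=16/7b +96.308ms=2/7b
7) 866.774ms=18/7b +96.308ms=2/7b
8) 963.082ms=20/7b +96.308ms=2/7b
9) 1059.39ms=22/7b +96.308ms=2/7b
10) 1155.698ms=24/7b +192.616ms=4/7b
Σ=4b of 4 (178bpm 2/4) — PASS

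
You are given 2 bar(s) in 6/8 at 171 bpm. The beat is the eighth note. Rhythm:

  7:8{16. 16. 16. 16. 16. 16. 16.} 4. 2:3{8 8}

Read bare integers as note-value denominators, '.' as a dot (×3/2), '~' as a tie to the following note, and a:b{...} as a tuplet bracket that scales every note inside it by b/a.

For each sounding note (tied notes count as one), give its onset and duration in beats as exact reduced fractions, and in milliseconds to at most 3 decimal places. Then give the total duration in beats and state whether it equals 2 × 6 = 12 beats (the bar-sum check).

1) 0.0ms=0b +300.752ms=6/7b
2) 300.752ms=6/7b +300.752ms=6/7b
3) 601.504ms=12/7b +300.752ms=6/7b
4) 902.256ms=18/7b +300.752ms=6/7b
5) 1203.008ms=24/7b +300.752ms=6/7b
6) 1503.759ms=30/7b +300.752ms=6/7b
7) 1804.511ms=36/7b +300.752ms=6/7b
8) 2105.263ms=6b +1052.632ms=3b
9) 3157.895ms=9b +526.316ms=3/2b
10) 3684.211ms=21/2b +526.316ms=3/2b
Σ=12b of 12 (171bpm 6/8) — PASS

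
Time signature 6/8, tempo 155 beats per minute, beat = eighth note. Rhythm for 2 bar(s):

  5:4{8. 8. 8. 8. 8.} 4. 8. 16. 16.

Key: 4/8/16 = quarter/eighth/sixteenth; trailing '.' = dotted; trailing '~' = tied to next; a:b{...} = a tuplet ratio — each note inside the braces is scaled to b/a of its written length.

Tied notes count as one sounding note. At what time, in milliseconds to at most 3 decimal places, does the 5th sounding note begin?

1. 0.0ms @ 0 + 464.516ms (6/5)
2. 464.516ms @ 6/5 + 464.516ms (6/5)
3. 929.032ms @ 12/5 + 464.516ms (6/5)
4. 1393.548ms @ 18/5 + 464.516ms (6/5)
5. 1858.065ms @ 24/5 + 464.516ms (6/5)
6. 2322.581ms @ 6 + 1161.29ms (3)
7. 3483.871ms @ 9 + 580.645ms (3/2)
8. 4064.516ms @ 21/2 + 290.323ms (3/4)
9. 4354.839ms @ 45/4 + 290.323ms (3/4)

note 5 onset = 24/5b = 1858.065ms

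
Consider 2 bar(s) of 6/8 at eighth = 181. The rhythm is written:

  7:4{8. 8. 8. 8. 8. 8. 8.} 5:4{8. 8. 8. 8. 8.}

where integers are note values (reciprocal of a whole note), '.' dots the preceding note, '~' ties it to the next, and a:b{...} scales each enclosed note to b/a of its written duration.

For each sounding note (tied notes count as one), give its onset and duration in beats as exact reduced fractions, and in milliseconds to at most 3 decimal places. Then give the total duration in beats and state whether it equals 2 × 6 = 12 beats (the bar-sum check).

1) 0.0ms=0b +284.136ms=6/7b
2) 284.136ms=6/7b +284.136ms=6/7b
3) 568.272ms=12/7b +284.136ms=6/7b
4) 852.407ms=18/7b +284.136ms=6/7b
5) 1136.543ms=24/7b +284.136ms=6/7b
6) 1420.679ms=30/7b +284.136ms=6/7b
7) 1704.815ms=36/7b +284.136ms=6/7b
8) 1988.95ms=6b +397.79ms=6/5b
9) 2386.74ms=36/5b +397.79ms=6/5b
10) 2784.53ms=42/5b +397.79ms=6/5b
11) 3182.32ms=48/5b +397.79ms=6/5b
12) 3580.11ms=54/5b +397.79ms=6/5b
Σ=12b of 12 (181bpm 6/8) — PASS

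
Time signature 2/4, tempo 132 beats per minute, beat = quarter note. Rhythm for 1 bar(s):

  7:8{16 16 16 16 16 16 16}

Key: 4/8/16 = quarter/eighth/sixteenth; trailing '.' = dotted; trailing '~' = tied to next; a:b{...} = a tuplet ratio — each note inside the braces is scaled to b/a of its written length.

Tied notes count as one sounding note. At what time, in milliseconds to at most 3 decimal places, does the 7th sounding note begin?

note 7 onset = 12/7b = 779.221ms

1. 0.0ms @ 0 + 129.87ms (2/7)
2. 129.87ms @ 2/7 + 129.87ms (2/7)
3. 259.74ms @ 4/7 + 129.87ms (2/7)
4. 389.61ms @ 6/7 + 129.87ms (2/7)
5. 519.481ms @ 8/7 + 129.87ms (2/7)
6. 649.351ms @ 10/7 + 129.87ms (2/7)
7. 779.221ms @ 12/7 + 129.87ms (2/7)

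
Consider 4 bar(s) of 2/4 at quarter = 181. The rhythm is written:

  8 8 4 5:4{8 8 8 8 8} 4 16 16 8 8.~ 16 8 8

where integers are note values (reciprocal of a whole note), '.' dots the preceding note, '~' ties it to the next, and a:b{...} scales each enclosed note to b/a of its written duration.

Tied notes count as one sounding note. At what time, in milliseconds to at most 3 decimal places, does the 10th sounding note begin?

note 10 onset = 5b = 1657.459ms

1. 0.0ms @ 0 + 165.746ms (1/2)
2. 165.746ms @ 1/2 + 165.746ms (1/2)
3. 331.492ms @ 1 + 331.492ms (1)
4. 662.983ms @ 2 + 132.597ms (2/5)
5. 795.58ms @ 12/5 + 132.597ms (2/5)
6. 928.177ms @ 14/5 + 132.597ms (2/5)
7. 1060.773ms @ 16/5 + 132.597ms (2/5)
8. 1193.37ms @ 18/5 + 132.597ms (2/5)
9. 1325.967ms @ 4 + 331.492ms (1)
10. 1657.459ms @ 5 + 82.873ms (1/4)
11. 1740.331ms @ 21/4 + 82.873ms (1/4)
12. 1823.204ms @ 11/2 + 165.746ms (1/2)
13. 1988.95ms @ 6 + 331.492ms (1)
14. 2320.442ms @ 7 + 165.746ms (1/2)
15. 2486.188ms @ 15/2 + 165.746ms (1/2)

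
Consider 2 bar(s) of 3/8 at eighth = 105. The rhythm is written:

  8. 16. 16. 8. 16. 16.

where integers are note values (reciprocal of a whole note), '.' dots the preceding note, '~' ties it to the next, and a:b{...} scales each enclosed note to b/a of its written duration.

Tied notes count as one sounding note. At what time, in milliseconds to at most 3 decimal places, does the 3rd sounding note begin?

1. 0.0ms @ 0 + 857.143ms (3/2)
2. 857.143ms @ 3/2 + 428.571ms (3/4)
3. 1285.714ms @ 9/4 + 428.571ms (3/4)
4. 1714.286ms @ 3 + 857.143ms (3/2)
5. 2571.429ms @ 9/2 + 428.571ms (3/4)
6. 3000.0ms @ 21/4 + 428.571ms (3/4)

note 3 onset = 9/4b = 1285.714ms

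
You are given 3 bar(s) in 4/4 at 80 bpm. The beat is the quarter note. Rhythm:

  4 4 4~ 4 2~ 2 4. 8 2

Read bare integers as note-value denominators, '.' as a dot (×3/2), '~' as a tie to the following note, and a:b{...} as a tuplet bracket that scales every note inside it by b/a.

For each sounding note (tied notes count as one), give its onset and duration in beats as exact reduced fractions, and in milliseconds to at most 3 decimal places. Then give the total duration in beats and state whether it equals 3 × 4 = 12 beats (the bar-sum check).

1) 0.0ms=0b +750.0ms=1b
2) 750.0ms=1b +750.0ms=1b
3) 1500.0ms=2b +1500.0ms=2b
4) 3000.0ms=4b +3000.0ms=4b
5) 6000.0ms=8b +1125.0ms=3/2b
6) 7125.0ms=19/2b +375.0ms=1/2b
7) 7500.0ms=10b +1500.0ms=2b
Σ=12b of 12 (80bpm 4/4) — PASS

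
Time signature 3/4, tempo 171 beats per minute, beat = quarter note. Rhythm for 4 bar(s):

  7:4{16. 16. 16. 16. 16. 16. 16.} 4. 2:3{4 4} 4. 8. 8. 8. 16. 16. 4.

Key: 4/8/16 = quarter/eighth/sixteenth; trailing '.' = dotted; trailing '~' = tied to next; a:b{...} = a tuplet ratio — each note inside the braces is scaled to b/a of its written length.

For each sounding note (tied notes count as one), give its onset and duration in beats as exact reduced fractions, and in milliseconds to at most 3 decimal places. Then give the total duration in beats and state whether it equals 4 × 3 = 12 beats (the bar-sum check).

1) 0.0ms=0b +75.188ms=3/14b
2) 75.188ms=3/14b +75.188ms=3/14b
3) 150.376ms=3/7b +75.188ms=3/14b
4) 225.564ms=9/14b +75.188ms=3/14b
5) 300.752ms=6/7b +75.188ms=3/14b
6) 375.94ms=15/14b +75.188ms=3/14b
7) 451.128ms=9/7b +75.188ms=3/14b
8) 526.316ms=3/2b +526.316ms=3/2b
9) 1052.632ms=3b +526.316ms=3/2b
10) 1578.947ms=9/2b +526.316ms=3/2b
11) 2105.263ms=6b +526.316ms=3/2b
12) 2631.579ms=15/2b +263.158ms=3/4b
13) 2894.737ms=33/4b +263.158ms=3/4b
14) 3157.895ms=9b +263.158ms=3/4b
15) 3421.053ms=39/4b +131.579ms=3/8b
16) 3552.632ms=81/8b +131.579ms=3/8b
17) 3684.211ms=21/2b +526.316ms=3/2b
Σ=12b of 12 (171bpm 3/4) — PASS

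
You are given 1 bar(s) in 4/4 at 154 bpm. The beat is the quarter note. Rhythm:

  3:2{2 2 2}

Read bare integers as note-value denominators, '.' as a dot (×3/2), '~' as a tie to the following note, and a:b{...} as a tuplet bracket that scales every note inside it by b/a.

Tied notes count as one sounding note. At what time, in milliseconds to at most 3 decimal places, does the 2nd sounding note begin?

1. 0.0ms @ 0 + 519.481ms (4/3)
2. 519.481ms @ 4/3 + 519.481ms (4/3)
3. 1038.961ms @ 8/3 + 519.481ms (4/3)

note 2 onset = 4/3b = 519.481ms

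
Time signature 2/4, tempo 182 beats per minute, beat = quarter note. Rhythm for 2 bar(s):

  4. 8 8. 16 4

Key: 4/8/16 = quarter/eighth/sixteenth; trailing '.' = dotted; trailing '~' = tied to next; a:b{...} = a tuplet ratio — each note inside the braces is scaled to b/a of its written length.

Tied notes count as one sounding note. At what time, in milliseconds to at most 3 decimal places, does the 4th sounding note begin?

1. 0.0ms @ 0 + 494.505ms (3/2)
2. 494.505ms @ 3/2 + 164.835ms (1/2)
3. 659.341ms @ 2 + 247.253ms (3/4)
4. 906.593ms @ 11/4 + 82.418ms (1/4)
5. 989.011ms @ 3 + 329.67ms (1)

note 4 onset = 11/4b = 906.593ms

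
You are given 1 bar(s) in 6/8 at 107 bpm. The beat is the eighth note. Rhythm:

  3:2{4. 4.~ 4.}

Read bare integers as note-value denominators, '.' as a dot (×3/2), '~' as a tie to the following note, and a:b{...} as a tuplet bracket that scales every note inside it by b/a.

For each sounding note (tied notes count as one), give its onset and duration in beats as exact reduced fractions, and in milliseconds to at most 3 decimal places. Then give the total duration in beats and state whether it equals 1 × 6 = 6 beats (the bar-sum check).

1) 0.0ms=0b +1121.495ms=2b
2) 1121.495ms=2b +2242.991ms=4b
Σ=6b of 6 (107bpm 6/8) — PASS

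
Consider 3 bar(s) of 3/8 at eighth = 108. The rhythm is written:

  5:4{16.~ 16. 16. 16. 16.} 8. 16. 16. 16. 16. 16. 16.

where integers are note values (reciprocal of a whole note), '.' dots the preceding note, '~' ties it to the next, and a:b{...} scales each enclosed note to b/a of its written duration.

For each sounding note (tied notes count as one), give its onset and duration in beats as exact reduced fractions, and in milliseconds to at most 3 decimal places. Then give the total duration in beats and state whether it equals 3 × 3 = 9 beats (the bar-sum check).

1) 0.0ms=0b +666.667ms=6/5b
2) 666.667ms=6/5b +333.333ms=3/5b
3) 1000.0ms=9/5b +333.333ms=3/5b
4) 1333.333ms=12/5b +333.333ms=3/5b
5) 1666.667ms=3b +833.333ms=3/2b
6) 2500.0ms=9/2b +416.667ms=3/4b
7) 2916.667ms=21/4b +416.667ms=3/4b
8) 3333.333ms=6b +416.667ms=3/4b
9) 3750.0ms=27/4b +416.667ms=3/4b
10) 4166.667ms=15/2b +416.667ms=3/4b
11) 4583.333ms=33/4b +416.667ms=3/4b
Σ=9b of 9 (108bpm 3/8) — PASS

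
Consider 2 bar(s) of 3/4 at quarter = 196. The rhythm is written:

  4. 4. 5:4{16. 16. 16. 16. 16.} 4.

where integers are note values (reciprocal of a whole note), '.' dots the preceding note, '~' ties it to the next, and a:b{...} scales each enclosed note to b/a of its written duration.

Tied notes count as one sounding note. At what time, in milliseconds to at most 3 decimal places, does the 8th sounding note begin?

1. 0.0ms @ 0 + 459.184ms (3/2)
2. 459.184ms @ 3/2 + 459.184ms (3/2)
3. 918.367ms @ 3 + 91.837ms (3/10)
4. 1010.204ms @ 33/10 + 91.837ms (3/10)
5. 1102.041ms @ 18/5 + 91.837ms (3/10)
6. 1193.878ms @ 39/10 + 91.837ms (3/10)
7. 1285.714ms @ 21/5 + 91.837ms (3/10)
8. 1377.551ms @ 9/2 + 459.184ms (3/2)

note 8 onset = 9/2b = 1377.551ms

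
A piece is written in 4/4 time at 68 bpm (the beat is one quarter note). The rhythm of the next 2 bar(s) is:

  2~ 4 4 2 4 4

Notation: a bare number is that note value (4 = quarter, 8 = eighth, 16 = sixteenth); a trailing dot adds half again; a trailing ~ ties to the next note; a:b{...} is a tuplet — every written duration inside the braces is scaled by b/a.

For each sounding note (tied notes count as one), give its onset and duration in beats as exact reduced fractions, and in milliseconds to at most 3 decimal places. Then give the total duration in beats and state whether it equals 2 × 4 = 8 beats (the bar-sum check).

1) 0.0ms=0b +2647.059ms=3b
2) 2647.059ms=3b +882.353ms=1b
3) 3529.412ms=4b +1764.706ms=2b
4) 5294.118ms=6b +882.353ms=1b
5) 6176.471ms=7b +882.353ms=1b
Σ=8b of 8 (68bpm 4/4) — PASS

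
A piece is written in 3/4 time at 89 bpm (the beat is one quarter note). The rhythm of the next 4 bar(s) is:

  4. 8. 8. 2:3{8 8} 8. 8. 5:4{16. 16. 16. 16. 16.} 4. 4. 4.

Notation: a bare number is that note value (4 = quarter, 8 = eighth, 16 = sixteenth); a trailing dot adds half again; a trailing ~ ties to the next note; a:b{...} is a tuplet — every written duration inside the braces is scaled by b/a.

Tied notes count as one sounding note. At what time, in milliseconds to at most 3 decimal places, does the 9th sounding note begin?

note 9 onset = 63/10b = 4247.191ms

1. 0.0ms @ 0 + 1011.236ms (3/2)
2. 1011.236ms @ 3/2 + 505.618ms (3/4)
3. 1516.854ms @ 9/4 + 505.618ms (3/4)
4. 2022.472ms @ 3 + 505.618ms (3/4)
5. 2528.09ms @ 15/4 + 505.618ms (3/4)
6. 3033.708ms @ 9/2 + 505.618ms (3/4)
7. 3539.326ms @ 21/4 + 505.618ms (3/4)
8. 4044.944ms @ 6 + 202.247ms (3/10)
9. 4247.191ms @ 63/10 + 202.247ms (3/10)
10. 4449.438ms @ 33/5 + 202.247ms (3/10)
11. 4651.685ms @ 69/10 + 202.247ms (3/10)
12. 4853.933ms @ 36/5 + 202.247ms (3/10)
13. 5056.18ms @ 15/2 + 1011.236ms (3/2)
14. 6067.416ms @ 9 + 1011.236ms (3/2)
15. 7078.652ms @ 21/2 + 1011.236ms (3/2)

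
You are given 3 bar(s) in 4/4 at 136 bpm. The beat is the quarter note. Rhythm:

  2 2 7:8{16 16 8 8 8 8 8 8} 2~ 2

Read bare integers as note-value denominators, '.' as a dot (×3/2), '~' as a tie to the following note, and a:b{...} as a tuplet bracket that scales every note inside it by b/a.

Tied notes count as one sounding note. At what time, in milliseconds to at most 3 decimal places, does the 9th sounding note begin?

note 9 onset = 48/7b = 3025.21ms

1. 0.0ms @ 0 + 882.353ms (2)
2. 882.353ms @ 2 + 882.353ms (2)
3. 1764.706ms @ 4 + 126.05ms (2/7)
4. 1890.756ms @ 30/7 + 126.05ms (2/7)
5. 2016.807ms @ 32/7 + 252.101ms (4/7)
6. 2268.908ms @ 36/7 + 252.101ms (4/7)
7. 2521.008ms @ 40/7 + 252.101ms (4/7)
8. 2773.109ms @ 44/7 + 252.101ms (4/7)
9. 3025.21ms @ 48/7 + 252.101ms (4/7)
10. 3277.311ms @ 52/7 + 252.101ms (4/7)
11. 3529.412ms @ 8 + 1764.706ms (4)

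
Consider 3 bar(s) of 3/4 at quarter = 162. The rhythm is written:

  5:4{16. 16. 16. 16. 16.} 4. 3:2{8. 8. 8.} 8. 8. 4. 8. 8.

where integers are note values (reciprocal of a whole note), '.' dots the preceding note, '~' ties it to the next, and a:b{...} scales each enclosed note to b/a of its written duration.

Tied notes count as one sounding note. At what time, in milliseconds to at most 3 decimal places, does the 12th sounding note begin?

note 12 onset = 6b = 2222.222ms

1. 0.0ms @ 0 + 111.111ms (3/10)
2. 111.111ms @ 3/10 + 111.111ms (3/10)
3. 222.222ms @ 3/5 + 111.111ms (3/10)
4. 333.333ms @ 9/10 + 111.111ms (3/10)
5. 444.444ms @ 6/5 + 111.111ms (3/10)
6. 555.556ms @ 3/2 + 555.556ms (3/2)
7. 1111.111ms @ 3 + 185.185ms (1/2)
8. 1296.296ms @ 7/2 + 185.185ms (1/2)
9. 1481.481ms @ 4 + 185.185ms (1/2)
10. 1666.667ms @ 9/2 + 277.778ms (3/4)
11. 1944.444ms @ 21/4 + 277.778ms (3/4)
12. 2222.222ms @ 6 + 555.556ms (3/2)
13. 2777.778ms @ 15/2 + 277.778ms (3/4)
14. 3055.556ms @ 33/4 + 277.778ms (3/4)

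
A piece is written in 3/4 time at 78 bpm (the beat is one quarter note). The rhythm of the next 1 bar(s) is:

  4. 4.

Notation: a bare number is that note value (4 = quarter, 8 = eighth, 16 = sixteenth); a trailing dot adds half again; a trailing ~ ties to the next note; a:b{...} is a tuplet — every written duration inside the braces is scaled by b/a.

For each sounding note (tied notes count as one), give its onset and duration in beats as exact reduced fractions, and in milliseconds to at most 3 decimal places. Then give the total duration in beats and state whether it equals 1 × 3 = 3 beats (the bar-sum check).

1) 0.0ms=0b +1153.846ms=3/2b
2) 1153.846ms=3/2b +1153.846ms=3/2b
Σ=3b of 3 (78bpm 3/4) — PASS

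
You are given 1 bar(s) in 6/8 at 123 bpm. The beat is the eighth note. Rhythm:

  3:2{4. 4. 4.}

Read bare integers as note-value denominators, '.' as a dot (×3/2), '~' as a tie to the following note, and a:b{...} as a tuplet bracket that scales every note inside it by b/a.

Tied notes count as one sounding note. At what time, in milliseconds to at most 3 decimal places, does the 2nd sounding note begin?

note 2 onset = 2b = 975.61ms

1. 0.0ms @ 0 + 975.61ms (2)
2. 975.61ms @ 2 + 975.61ms (2)
3. 1951.22ms @ 4 + 975.61ms (2)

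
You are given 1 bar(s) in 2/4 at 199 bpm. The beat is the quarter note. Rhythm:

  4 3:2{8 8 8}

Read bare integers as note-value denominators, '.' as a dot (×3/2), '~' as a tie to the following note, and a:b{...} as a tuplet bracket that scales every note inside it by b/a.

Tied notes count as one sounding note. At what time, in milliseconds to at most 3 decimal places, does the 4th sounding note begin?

note 4 onset = 5/3b = 502.513ms

1. 0.0ms @ 0 + 301.508ms (1)
2. 301.508ms @ 1 + 100.503ms (1/3)
3. 402.01ms @ 4/3 + 100.503ms (1/3)
4. 502.513ms @ 5/3 + 100.503ms (1/3)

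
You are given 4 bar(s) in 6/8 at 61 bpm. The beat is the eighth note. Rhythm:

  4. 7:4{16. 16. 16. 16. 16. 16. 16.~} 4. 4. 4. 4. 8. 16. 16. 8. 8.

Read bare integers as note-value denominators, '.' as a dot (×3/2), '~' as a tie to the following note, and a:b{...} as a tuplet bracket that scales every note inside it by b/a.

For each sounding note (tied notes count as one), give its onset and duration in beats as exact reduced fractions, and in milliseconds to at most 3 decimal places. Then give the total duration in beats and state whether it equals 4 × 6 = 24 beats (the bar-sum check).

1) 0.0ms=0b +2950.82ms=3b
2) 2950.82ms=3b +421.546ms=3/7b
3) 3372.365ms=24/7b +421.546ms=3/7b
4) 3793.911ms=27/7b +421.546ms=3/7b
5) 4215.457ms=30/7b +421.546ms=3/7b
6) 4637.002ms=33/7b +421.546ms=3/7b
7) 5058.548ms=36/7b +421.546ms=3/7b
8) 5480.094ms=39/7b +3372.365ms=24/7b
9) 8852.459ms=9b +2950.82ms=3b
10) 11803.279ms=12b +2950.82ms=3b
11) 14754.098ms=15b +2950.82ms=3b
12) 17704.918ms=18b +1475.41ms=3/2b
13) 19180.328ms=39/2b +737.705ms=3/4b
14) 19918.033ms=81/4b +737.705ms=3/4b
15) 20655.738ms=21b +1475.41ms=3/2b
16) 22131.148ms=45/2b +1475.41ms=3/2b
Σ=24b of 24 (61bpm 6/8) — PASS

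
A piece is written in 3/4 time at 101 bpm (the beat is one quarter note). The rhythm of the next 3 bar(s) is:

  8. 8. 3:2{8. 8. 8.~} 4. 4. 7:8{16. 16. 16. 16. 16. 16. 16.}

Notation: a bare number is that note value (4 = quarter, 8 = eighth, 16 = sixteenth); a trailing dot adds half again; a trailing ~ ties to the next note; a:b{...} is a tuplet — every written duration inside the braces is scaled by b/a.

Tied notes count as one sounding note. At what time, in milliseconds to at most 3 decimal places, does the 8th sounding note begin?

1. 0.0ms @ 0 + 445.545ms (3/4)
2. 445.545ms @ 3/4 + 445.545ms (3/4)
3. 891.089ms @ 3/2 + 297.03ms (1/2)
4. 1188.119ms @ 2 + 297.03ms (1/2)
5. 1485.149ms @ 5/2 + 1188.119ms (2)
6. 2673.267ms @ 9/2 + 891.089ms (3/2)
7. 3564.356ms @ 6 + 254.597ms (3/7)
8. 3818.953ms @ 45/7 + 254.597ms (3/7)
9. 4073.55ms @ 48/7 + 254.597ms (3/7)
10. 4328.147ms @ 51/7 + 254.597ms (3/7)
11. 4582.744ms @ 54/7 + 254.597ms (3/7)
12. 4837.341ms @ 57/7 + 254.597ms (3/7)
13. 5091.938ms @ 60/7 + 254.597ms (3/7)

note 8 onset = 45/7b = 3818.953ms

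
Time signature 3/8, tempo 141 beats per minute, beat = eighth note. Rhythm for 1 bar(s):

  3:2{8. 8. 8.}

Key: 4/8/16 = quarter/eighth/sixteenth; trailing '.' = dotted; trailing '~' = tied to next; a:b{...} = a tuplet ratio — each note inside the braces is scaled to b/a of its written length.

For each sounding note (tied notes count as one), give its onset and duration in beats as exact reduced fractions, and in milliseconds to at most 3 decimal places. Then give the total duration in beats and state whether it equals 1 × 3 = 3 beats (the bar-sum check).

1) 0.0ms=0b +425.532ms=1b
2) 425.532ms=1b +425.532ms=1b
3) 851.064ms=2b +425.532ms=1b
Σ=3b of 3 (141bpm 3/8) — PASS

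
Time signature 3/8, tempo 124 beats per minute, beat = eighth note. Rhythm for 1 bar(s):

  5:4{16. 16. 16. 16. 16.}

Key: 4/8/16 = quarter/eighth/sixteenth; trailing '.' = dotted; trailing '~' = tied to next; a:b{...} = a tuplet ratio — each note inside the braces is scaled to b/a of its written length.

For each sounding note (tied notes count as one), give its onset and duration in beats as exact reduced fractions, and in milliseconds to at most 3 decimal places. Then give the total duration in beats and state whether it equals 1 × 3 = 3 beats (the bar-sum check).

1) 0.0ms=0b +290.323ms=3/5b
2) 290.323ms=3/5b +290.323ms=3/5b
3) 580.645ms=6/5b +290.323ms=3/5b
4) 870.968ms=9/5b +290.323ms=3/5b
5) 1161.29ms=12/5b +290.323ms=3/5b
Σ=3b of 3 (124bpm 3/8) — PASS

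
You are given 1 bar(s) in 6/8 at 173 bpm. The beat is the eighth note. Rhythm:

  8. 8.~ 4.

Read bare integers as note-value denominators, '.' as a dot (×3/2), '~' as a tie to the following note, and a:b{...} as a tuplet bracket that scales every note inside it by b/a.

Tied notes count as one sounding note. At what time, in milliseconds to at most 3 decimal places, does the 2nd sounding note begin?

note 2 onset = 3/2b = 520.231ms

1. 0.0ms @ 0 + 520.231ms (3/2)
2. 520.231ms @ 3/2 + 1560.694ms (9/2)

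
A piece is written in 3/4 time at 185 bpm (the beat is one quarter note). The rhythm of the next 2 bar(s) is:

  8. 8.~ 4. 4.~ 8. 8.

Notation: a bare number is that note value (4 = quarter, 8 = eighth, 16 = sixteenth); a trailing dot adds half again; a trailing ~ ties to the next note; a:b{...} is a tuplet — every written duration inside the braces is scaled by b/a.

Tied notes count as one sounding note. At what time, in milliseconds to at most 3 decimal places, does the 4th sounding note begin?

note 4 onset = 21/4b = 1702.703ms

1. 0.0ms @ 0 + 243.243ms (3/4)
2. 243.243ms @ 3/4 + 729.73ms (9/4)
3. 972.973ms @ 3 + 729.73ms (9/4)
4. 1702.703ms @ 21/4 + 243.243ms (3/4)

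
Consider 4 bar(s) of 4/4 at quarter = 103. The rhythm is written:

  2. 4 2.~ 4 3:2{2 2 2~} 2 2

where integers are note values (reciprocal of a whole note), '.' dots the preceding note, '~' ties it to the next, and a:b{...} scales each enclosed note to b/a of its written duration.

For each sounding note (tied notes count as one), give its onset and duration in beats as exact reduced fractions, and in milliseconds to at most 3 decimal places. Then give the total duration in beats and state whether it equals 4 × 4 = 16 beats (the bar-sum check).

1) 0.0ms=0b +1747.573ms=3b
2) 1747.573ms=3b +582.524ms=1b
3) 2330.097ms=4b +2330.097ms=4b
4) 4660.194ms=8b +776.699ms=4/3b
5) 5436.893ms=28/3b +776.699ms=4/3b
6) 6213.592ms=32/3b +1941.748ms=10/3b
7) 8155.34ms=14b +1165.049ms=2b
Σ=16b of 16 (103bpm 4/4) — PASS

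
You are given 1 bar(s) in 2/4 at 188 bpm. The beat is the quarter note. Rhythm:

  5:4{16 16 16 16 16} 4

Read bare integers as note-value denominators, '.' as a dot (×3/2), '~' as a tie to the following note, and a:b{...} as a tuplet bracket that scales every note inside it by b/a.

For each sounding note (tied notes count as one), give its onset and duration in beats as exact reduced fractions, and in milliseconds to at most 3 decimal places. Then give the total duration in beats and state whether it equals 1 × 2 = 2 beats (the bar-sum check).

1) 0.0ms=0b +63.83ms=1/5b
2) 63.83ms=1/5b +63.83ms=1/5b
3) 127.66ms=2/5b +63.83ms=1/5b
4) 191.489ms=3/5b +63.83ms=1/5b
5) 255.319ms=4/5b +63.83ms=1/5b
6) 319.149ms=1b +319.149ms=1b
Σ=2b of 2 (188bpm 2/4) — PASS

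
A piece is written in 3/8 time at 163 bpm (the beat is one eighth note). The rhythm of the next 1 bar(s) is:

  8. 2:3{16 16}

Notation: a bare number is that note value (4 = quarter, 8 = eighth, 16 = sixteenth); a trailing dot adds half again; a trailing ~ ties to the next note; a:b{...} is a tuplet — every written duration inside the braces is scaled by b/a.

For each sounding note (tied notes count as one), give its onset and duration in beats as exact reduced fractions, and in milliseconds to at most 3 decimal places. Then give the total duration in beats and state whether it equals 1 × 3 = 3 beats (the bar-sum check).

1) 0.0ms=0b +552.147ms=3/2b
2) 552.147ms=3/2b +276.074ms=3/4b
3) 828.221ms=9/4b +276.074ms=3/4b
Σ=3b of 3 (163bpm 3/8) — PASS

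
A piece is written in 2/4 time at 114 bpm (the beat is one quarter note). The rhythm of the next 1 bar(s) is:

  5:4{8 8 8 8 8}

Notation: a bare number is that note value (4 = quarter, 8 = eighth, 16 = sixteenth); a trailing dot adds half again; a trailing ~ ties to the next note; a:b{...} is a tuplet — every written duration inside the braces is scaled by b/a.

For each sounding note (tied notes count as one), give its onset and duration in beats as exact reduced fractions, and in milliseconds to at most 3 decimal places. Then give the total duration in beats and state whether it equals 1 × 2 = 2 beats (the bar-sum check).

1) 0.0ms=0b +210.526ms=2/5b
2) 210.526ms=2/5b +210.526ms=2/5b
3) 421.053ms=4/5b +210.526ms=2/5b
4) 631.579ms=6/5b +210.526ms=2/5b
5) 842.105ms=8/5b +210.526ms=2/5b
Σ=2b of 2 (114bpm 2/4) — PASS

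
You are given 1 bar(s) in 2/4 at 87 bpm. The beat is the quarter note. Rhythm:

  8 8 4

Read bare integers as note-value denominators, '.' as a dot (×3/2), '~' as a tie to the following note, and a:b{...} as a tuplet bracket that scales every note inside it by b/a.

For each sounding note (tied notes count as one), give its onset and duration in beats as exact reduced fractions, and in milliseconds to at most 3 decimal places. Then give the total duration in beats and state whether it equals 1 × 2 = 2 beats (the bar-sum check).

1) 0.0ms=0b +344.828ms=1/2b
2) 344.828ms=1/2b +344.828ms=1/2b
3) 689.655ms=1b +689.655ms=1b
Σ=2b of 2 (87bpm 2/4) — PASS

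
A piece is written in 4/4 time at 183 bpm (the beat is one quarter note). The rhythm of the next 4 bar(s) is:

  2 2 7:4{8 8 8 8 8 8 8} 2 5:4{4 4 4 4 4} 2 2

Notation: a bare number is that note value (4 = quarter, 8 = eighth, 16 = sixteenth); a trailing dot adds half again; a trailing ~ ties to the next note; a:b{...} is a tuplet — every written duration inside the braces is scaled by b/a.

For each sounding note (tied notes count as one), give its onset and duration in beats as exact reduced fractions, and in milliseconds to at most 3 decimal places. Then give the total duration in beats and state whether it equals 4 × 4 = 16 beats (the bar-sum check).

1) 0.0ms=0b +655.738ms=2b
2) 655.738ms=2b +655.738ms=2b
3) 1311.475ms=4b +93.677ms=2/7b
4) 1405.152ms=30/7b +93.677ms=2/7b
5) 1498.829ms=32/7b +93.677ms=2/7b
6) 1592.506ms=34/7b +93.677ms=2/7b
7) 1686.183ms=36/7b +93.677ms=2/7b
8) 1779.859ms=38/7b +93.677ms=2/7b
9) 1873.536ms=40/7b +93.677ms=2/7b
10) 1967.213ms=6b +655.738ms=2b
11) 2622.951ms=8b +262.295ms=4/5b
12) 2885.246ms=44/5b +262.295ms=4/5b
13) 3147.541ms=48/5b +262.295ms=4/5b
14) 3409.836ms=52/5b +262.295ms=4/5b
15) 3672.131ms=56/5b +262.295ms=4/5b
16) 3934.426ms=12b +655.738ms=2b
17) 4590.164ms=14b +655.738ms=2b
Σ=16b of 16 (183bpm 4/4) — PASS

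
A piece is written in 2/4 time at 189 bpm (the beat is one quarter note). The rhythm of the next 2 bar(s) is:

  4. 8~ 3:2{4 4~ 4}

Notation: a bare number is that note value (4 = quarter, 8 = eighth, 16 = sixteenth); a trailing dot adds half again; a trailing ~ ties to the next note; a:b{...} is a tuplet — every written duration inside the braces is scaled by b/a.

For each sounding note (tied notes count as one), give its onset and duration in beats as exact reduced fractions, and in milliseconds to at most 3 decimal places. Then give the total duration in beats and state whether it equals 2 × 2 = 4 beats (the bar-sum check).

1) 0.0ms=0b +476.19ms=3/2b
2) 476.19ms=3/2b +370.37ms=7/6b
3) 846.561ms=8/3b +423.28ms=4/3b
Σ=4b of 4 (189bpm 2/4) — PASS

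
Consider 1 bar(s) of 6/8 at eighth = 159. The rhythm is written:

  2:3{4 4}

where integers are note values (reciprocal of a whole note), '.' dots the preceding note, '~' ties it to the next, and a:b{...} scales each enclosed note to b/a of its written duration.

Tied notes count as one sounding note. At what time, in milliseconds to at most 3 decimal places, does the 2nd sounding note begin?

note 2 onset = 3b = 1132.075ms

1. 0.0ms @ 0 + 1132.075ms (3)
2. 1132.075ms @ 3 + 1132.075ms (3)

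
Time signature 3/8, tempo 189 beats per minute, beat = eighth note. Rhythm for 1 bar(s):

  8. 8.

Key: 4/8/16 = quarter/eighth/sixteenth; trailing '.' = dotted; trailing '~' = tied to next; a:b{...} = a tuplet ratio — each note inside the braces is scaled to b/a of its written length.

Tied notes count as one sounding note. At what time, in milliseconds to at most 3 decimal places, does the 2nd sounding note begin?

note 2 onset = 3/2b = 476.19ms

1. 0.0ms @ 0 + 476.19ms (3/2)
2. 476.19ms @ 3/2 + 476.19ms (3/2)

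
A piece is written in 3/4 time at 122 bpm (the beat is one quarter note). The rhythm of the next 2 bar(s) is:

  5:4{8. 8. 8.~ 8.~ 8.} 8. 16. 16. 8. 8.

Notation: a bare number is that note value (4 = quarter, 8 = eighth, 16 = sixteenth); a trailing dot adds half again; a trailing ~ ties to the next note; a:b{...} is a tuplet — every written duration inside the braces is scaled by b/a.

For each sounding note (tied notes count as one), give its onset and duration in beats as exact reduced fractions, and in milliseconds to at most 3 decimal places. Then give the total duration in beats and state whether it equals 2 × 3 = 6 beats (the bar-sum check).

1) 0.0ms=0b +295.082ms=3/5b
2) 295.082ms=3/5b +295.082ms=3/5b
3) 590.164ms=6/5b +885.246ms=9/5b
4) 1475.41ms=3b +368.852ms=3/4b
5) 1844.262ms=15/4b +184.426ms=3/8b
6) 2028.689ms=33/8b +184.426ms=3/8b
7) 2213.115ms=9/2b +368.852ms=3/4b
8) 2581.967ms=21/4b +368.852ms=3/4b
Σ=6b of 6 (122bpm 3/4) — PASS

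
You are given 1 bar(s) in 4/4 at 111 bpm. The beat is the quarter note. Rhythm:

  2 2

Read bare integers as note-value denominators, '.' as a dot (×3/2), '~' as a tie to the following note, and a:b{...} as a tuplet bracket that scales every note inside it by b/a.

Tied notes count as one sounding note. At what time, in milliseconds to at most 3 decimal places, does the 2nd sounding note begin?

1. 0.0ms @ 0 + 1081.081ms (2)
2. 1081.081ms @ 2 + 1081.081ms (2)

note 2 onset = 2b = 1081.081ms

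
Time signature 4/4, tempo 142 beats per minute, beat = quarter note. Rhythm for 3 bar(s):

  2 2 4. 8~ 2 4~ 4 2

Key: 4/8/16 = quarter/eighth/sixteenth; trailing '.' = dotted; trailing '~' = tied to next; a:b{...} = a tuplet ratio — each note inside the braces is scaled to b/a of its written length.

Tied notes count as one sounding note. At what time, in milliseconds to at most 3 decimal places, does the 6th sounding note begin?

1. 0.0ms @ 0 + 845.07ms (2)
2. 845.07ms @ 2 + 845.07ms (2)
3. 1690.141ms @ 4 + 633.803ms (3/2)
4. 2323.944ms @ 11/2 + 1056.338ms (5/2)
5. 3380.282ms @ 8 + 845.07ms (2)
6. 4225.352ms @ 10 + 845.07ms (2)

note 6 onset = 10b = 4225.352ms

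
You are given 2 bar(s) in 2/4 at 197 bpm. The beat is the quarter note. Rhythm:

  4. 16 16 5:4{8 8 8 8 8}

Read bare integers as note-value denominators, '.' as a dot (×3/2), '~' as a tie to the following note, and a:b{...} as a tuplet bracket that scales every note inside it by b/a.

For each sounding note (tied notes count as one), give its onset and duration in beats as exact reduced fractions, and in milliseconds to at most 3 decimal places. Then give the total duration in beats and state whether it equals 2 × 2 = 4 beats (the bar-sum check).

1) 0.0ms=0b +456.853ms=3/2b
2) 456.853ms=3/2b +76.142ms=1/4b
3) 532.995ms=7/4b +76.142ms=1/4b
4) 609.137ms=2b +121.827ms=2/5b
5) 730.964ms=12/5b +121.827ms=2/5b
6) 852.792ms=14/5b +121.827ms=2/5b
7) 974.619ms=16/5b +121.827ms=2/5b
8) 1096.447ms=18/5b +121.827ms=2/5b
Σ=4b of 4 (197bpm 2/4) — PASS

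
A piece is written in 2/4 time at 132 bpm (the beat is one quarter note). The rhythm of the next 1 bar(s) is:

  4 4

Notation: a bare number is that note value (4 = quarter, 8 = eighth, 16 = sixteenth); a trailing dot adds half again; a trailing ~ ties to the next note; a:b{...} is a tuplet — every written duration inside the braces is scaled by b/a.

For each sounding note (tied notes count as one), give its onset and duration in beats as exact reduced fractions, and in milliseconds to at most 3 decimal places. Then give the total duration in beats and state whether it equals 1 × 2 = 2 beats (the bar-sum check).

1) 0.0ms=0b +454.545ms=1b
2) 454.545ms=1b +454.545ms=1b
Σ=2b of 2 (132bpm 2/4) — PASS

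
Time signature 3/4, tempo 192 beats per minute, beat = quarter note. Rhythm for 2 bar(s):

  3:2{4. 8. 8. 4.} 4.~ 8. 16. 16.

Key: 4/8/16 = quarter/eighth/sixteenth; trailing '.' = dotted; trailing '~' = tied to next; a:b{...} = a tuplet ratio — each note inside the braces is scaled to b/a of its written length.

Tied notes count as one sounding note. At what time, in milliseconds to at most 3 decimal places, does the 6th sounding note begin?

note 6 onset = 21/4b = 1640.625ms

1. 0.0ms @ 0 + 312.5ms (1)
2. 312.5ms @ 1 + 156.25ms (1/2)
3. 468.75ms @ 3/2 + 156.25ms (1/2)
4. 625.0ms @ 2 + 312.5ms (1)
5. 937.5ms @ 3 + 703.125ms (9/4)
6. 1640.625ms @ 21/4 + 117.188ms (3/8)
7. 1757.812ms @ 45/8 + 117.188ms (3/8)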